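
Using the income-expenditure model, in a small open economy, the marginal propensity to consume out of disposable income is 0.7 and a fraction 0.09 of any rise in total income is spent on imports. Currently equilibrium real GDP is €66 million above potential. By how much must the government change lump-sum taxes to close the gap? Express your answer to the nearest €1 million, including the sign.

Spending multiplier = 1/(1 − c + m) = 1/(1 − 0.7 + 0.09) = 1/0.39 ≈ 2.564.
Tax multiplier = −c·k = −0.7/0.39 ≈ −1.795. Need ΔY = −€66 million, so ΔT = ΔY/(−c·k) = −(−€66 million) × 0.39 / 0.7 ≈ +€37 million.
The government should raise lump-sum taxes by €37 million.

+€37 million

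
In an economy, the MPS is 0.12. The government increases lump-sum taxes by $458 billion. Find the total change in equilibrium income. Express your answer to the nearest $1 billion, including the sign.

MPC = 1 − MPS = 1 − 0.12 = 0.88.
A lump-sum tax change of +$458 billion shifts disposable income by −$458 billion; first-round consumption changes by −c × ΔT = −0.88 × (+$458 billion) = −$403.04 billion.
Expenditure multiplier = 1/(1 − MPC) = 1/(1 − 0.88) = 1/0.12 ≈ 8.333.
The tax multiplier is −c × k ≈ −7.333, so ΔY = k × (−c·ΔT) = (−$403.04 billion) / 0.12 ≈ −$3,359 billion.

−$3,359 billion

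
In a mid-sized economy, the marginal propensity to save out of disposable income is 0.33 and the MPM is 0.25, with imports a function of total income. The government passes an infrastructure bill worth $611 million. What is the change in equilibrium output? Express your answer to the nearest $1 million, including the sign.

MPC = 1 − MPS = 1 − 0.33 = 0.67.
Government-spending multiplier = 1/(1 − c + m) = 1/(1 − 0.67 + 0.25) = 1/0.58 ≈ 1.724.
ΔY = k × ΔG = (+$611 million) / 0.58 ≈ +$1,053 million.

+$1,053 million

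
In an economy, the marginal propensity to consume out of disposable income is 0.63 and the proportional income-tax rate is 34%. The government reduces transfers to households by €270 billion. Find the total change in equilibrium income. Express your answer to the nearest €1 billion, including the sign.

−€291 billion

The transfer change shifts disposable income by −€270 billion, so first-round consumption changes by c·ΔTR = 0.63 × (−€270 billion) = −€170.1 billion.
Expenditure multiplier = 1/(1 − c(1−t)) = 1/(1 − 0.63×0.66) = 1/0.5842 ≈ 1.712.
The transfer multiplier is c × k ≈ 1.078, so ΔY = k × (c·ΔTR) = (−€170.1 billion) / 0.5842 ≈ −€291 billion.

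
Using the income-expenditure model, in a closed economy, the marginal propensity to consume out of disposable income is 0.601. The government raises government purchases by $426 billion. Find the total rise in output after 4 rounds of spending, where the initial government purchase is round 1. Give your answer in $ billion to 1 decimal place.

$928.4 billion

Round 1 adds ΔG = $426 billion; each later round is MPC = 0.601 times the previous.
After 4 rounds: 426 + 256.026 + 153.871626 + 92.476847226 = ΔG·(1 − c^4)/(1 − c) = 426 × (1 − 0.130466162401)/0.399 ≈ $928.4 billion.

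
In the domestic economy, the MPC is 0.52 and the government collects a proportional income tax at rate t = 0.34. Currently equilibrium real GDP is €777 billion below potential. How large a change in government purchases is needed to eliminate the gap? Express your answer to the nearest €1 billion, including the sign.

Spending multiplier = 1/(1 − c(1−t)) = 1/(1 − 0.52×0.66) = 1/0.6568 ≈ 1.523.
Need ΔY = +€777 billion, so ΔG = ΔY/k = (+€777 billion) × 0.6568 ≈ +€510 billion.
The government should increase government purchases by €510 billion.

+€510 billion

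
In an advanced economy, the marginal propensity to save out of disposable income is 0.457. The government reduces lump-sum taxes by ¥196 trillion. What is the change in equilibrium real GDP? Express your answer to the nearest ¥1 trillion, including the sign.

+¥233 trillion

MPC = 1 − MPS = 1 − 0.457 = 0.543.
A lump-sum tax change of −¥196 trillion shifts disposable income by +¥196 trillion; first-round consumption changes by −c × ΔT = −0.543 × (−¥196 trillion) = +¥106.428 trillion.
Expenditure multiplier = 1/(1 − MPC) = 1/(1 − 0.543) = 1/0.457 ≈ 2.188.
The tax multiplier is −c × k ≈ −1.188, so ΔY = k × (−c·ΔT) = (+¥106.428 trillion) / 0.457 ≈ +¥233 trillion.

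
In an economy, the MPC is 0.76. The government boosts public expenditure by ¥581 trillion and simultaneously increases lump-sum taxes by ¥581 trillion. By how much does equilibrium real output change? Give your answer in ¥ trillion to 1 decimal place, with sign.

Expenditure multiplier = 1/(1 − MPC) = 1/(1 − 0.76) = 1/0.24 ≈ 4.167.
ΔG contributes k·ΔG = (+¥581 trillion) / 0.24 ≈ +¥2,420.8 trillion.
ΔT of +¥581 trillion changes first-round spending by −c·ΔT = −¥441.56 trillion, contributing k·(−c·ΔT) = (−¥441.56 trillion) / 0.24 ≈ −¥1,839.8 trillion.
With ΔG = ΔT and no other leakages, the balanced-budget multiplier is 1, so ΔY = ΔG = +¥581 trillion.

+¥581.0 trillion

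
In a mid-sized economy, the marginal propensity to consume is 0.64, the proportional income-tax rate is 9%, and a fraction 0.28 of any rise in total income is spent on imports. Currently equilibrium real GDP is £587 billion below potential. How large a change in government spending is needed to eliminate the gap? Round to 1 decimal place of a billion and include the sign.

Spending multiplier = 1/(1 − c(1−t) + m) = 1/(1 − 0.64×0.91 + 0.28) = 1/0.6976 ≈ 1.433.
Need ΔY = +£587 billion, so ΔG = ΔY/k = (+£587 billion) × 0.6976 ≈ +£409.5 billion.
The government should increase government spending by £409.5 billion.

+£409.5 billion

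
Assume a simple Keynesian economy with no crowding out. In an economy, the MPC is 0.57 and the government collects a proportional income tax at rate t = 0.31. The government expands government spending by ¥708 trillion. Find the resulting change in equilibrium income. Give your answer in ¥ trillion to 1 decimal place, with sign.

Expenditure multiplier = 1/(1 − c(1−t)) = 1/(1 − 0.57×0.69) = 1/0.6067 ≈ 1.648.
ΔY = k × ΔG = (+¥708 trillion) / 0.6067 ≈ +¥1,167 trillion.

+¥1,167.0 trillion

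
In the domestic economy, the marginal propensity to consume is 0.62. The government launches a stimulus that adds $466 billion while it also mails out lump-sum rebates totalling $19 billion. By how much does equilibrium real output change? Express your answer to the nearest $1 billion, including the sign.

Expenditure multiplier = 1/(1 − MPC) = 1/(1 − 0.62) = 1/0.38 ≈ 2.632.
ΔG contributes k·ΔG = (+$466 billion) / 0.38 ≈ +$1,226.3 billion.
ΔT of −$19 billion changes first-round spending by −c·ΔT = +$11.78 billion, contributing k·(−c·ΔT) = (+$11.78 billion) / 0.38 = +$31 billion.
Net ΔY = k(ΔG − c·ΔT) = (+$477.78 billion) / 0.38 ≈ +$1,257 billion.

+$1,257 billion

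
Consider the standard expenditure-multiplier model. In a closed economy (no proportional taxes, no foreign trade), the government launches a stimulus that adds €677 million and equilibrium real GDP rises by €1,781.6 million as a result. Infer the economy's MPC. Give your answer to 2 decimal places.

Implied spending multiplier k = ΔY/ΔG = 1,781.6/677 ≈ 2.6316.
Since k = 1/(1 − MPC), MPC = 1 − 1/k = 1 − ΔG/ΔY = 1 − 677/1,781.6 ≈ 0.62.

0.62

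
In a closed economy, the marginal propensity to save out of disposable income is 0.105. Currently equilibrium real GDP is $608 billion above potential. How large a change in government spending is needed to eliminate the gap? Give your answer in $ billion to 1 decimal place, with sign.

−$63.8 billion

MPC = 1 − MPS = 1 − 0.105 = 0.895.
Spending multiplier = 1/(1 − MPC) = 1/(1 − 0.895) = 1/0.105 ≈ 9.524.
Need ΔY = −$608 billion, so ΔG = ΔY/k = (−$608 billion) × 0.105 ≈ −$63.8 billion.
The government should cut government spending by $63.8 billion.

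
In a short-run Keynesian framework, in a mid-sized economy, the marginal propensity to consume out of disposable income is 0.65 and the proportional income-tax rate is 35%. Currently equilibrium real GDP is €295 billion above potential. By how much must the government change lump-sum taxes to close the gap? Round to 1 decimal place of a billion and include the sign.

Spending multiplier = 1/(1 − c(1−t)) = 1/(1 − 0.65×0.65) = 1/0.5775 ≈ 1.732.
Tax multiplier = −c·k = −0.65/0.5775 ≈ −1.126. Need ΔY = −€295 billion, so ΔT = ΔY/(−c·k) = −(−€295 billion) × 0.5775 / 0.65 ≈ +€262.1 billion.
The government should raise lump-sum taxes by €262.1 billion.

+€262.1 billion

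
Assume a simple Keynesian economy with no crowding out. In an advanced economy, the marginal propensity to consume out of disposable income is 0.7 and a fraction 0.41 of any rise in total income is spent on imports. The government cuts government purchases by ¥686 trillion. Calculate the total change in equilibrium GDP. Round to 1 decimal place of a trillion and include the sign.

Government-spending multiplier = 1/(1 − c + m) = 1/(1 − 0.7 + 0.41) = 1/0.71 ≈ 1.408.
ΔY = k × ΔG = (−¥686 trillion) / 0.71 ≈ −¥966.2 trillion.

−¥966.2 trillion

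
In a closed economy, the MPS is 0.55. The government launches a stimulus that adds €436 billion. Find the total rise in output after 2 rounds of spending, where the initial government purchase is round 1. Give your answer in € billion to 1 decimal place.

€632.2 billion

MPC = 1 − MPS = 1 − 0.55 = 0.45.
Round 1 adds ΔG = €436 billion; each later round is MPC = 0.45 times the previous.
After 2 rounds: 436 + 196.2 = ΔG·(1 − c^2)/(1 − c) = 436 × (1 − 0.2025)/0.55 = €632.2 billion.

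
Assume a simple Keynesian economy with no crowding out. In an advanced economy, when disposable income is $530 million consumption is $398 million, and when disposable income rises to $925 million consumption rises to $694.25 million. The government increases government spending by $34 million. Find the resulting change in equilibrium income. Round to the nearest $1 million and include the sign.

MPC = ΔC/ΔYd = (694.25 − 398)/(925 − 530) = 296.25/395 = 0.75.
Expenditure multiplier = 1/(1 − MPC) = 1/(1 − 0.75) = 1/0.25 = 4.
ΔY = k × ΔG = (+$34 million) / 0.25 = +$136 million.

+$136 million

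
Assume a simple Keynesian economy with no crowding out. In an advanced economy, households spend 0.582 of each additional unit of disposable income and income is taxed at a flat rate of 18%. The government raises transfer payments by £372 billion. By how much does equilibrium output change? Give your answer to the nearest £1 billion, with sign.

The transfer change shifts disposable income by +£372 billion, so first-round consumption changes by c·ΔTR = 0.582 × (+£372 billion) = +£216.504 billion.
Expenditure multiplier = 1/(1 − c(1−t)) = 1/(1 − 0.582×0.82) = 1/0.52276 ≈ 1.913.
The transfer multiplier is c × k ≈ 1.113, so ΔY = k × (c·ΔTR) = (+£216.504 billion) / 0.52276 ≈ +£414 billion.

+£414 billion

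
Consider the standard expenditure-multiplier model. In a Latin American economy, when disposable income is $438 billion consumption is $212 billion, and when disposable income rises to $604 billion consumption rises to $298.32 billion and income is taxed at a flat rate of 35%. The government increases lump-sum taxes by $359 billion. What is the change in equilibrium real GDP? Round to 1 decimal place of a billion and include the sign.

−$282.0 billion

MPC = ΔC/ΔYd = (298.32 − 212)/(604 − 438) = 86.32/166 = 0.52.
A lump-sum tax change of +$359 billion shifts disposable income by −$359 billion; first-round consumption changes by −c × ΔT = −0.52 × (+$359 billion) = −$186.68 billion.
Expenditure multiplier = 1/(1 − c(1−t)) = 1/(1 − 0.52×0.65) = 1/0.662 ≈ 1.511.
The tax multiplier is −c × k ≈ −0.785, so ΔY = k × (−c·ΔT) = (−$186.68 billion) / 0.662 ≈ −$282 billion.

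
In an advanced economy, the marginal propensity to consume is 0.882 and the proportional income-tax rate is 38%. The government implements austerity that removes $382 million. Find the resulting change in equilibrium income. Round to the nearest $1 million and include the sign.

−$843 million

Spending multiplier = 1/(1 − c(1−t)) = 1/(1 − 0.882×0.62) = 1/0.45316 ≈ 2.207.
ΔY = k × ΔG = (−$382 million) / 0.45316 ≈ −$843 million.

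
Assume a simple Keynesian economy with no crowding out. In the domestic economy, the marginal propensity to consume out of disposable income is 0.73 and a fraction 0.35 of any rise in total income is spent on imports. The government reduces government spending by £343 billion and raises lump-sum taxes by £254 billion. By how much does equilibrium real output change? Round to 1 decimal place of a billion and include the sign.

Expenditure multiplier = 1/(1 − c + m) = 1/(1 − 0.73 + 0.35) = 1/0.62 ≈ 1.613.
ΔG contributes k·ΔG = (−£343 billion) / 0.62 ≈ −£553.2 billion.
ΔT of +£254 billion changes first-round spending by −c·ΔT = −£185.42 billion, contributing k·(−c·ΔT) = (−£185.42 billion) / 0.62 ≈ −£299.1 billion.
Net ΔY = k(ΔG − c·ΔT) = (−£528.42 billion) / 0.62 ≈ −£852.3 billion.

−£852.3 billion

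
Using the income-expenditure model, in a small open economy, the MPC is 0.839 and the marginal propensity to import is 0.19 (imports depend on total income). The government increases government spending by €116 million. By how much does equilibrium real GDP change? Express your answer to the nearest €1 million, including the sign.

Spending multiplier = 1/(1 − c + m) = 1/(1 − 0.839 + 0.19) = 1/0.351 ≈ 2.849.
ΔY = k × ΔG = (+€116 million) / 0.351 ≈ +€330 million.

+€330 million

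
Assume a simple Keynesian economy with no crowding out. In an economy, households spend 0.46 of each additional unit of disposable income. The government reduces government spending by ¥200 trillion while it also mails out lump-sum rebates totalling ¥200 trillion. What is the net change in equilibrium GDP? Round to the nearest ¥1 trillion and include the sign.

Expenditure multiplier = 1/(1 − MPC) = 1/(1 − 0.46) = 1/0.54 ≈ 1.852.
ΔG contributes k·ΔG = (−¥200 trillion) / 0.54 ≈ −¥370.4 trillion.
ΔT of −¥200 trillion changes first-round spending by −c·ΔT = +¥92 trillion, contributing k·(−c·ΔT) = (+¥92 trillion) / 0.54 ≈ +¥170.4 trillion.
With ΔG = ΔT and no other leakages, the balanced-budget multiplier is 1, so ΔY = ΔG = −¥200 trillion.

−¥200 trillion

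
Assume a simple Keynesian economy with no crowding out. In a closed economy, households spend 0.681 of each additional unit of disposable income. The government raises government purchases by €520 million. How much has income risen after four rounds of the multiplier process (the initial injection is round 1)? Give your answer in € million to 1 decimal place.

Round 1 adds ΔG = €520 million; each later round is MPC = 0.681 times the previous.
After 4 rounds: 520 + 354.12 + 241.15572 + 164.22704532 = ΔG·(1 − c^4)/(1 − c) = 520 × (1 − 0.215074265121)/0.319 ≈ €1,279.5 million.

€1,279.5 million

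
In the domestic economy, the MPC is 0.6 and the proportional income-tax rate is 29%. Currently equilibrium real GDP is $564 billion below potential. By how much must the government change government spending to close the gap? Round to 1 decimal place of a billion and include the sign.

Spending multiplier = 1/(1 − c(1−t)) = 1/(1 − 0.6×0.71) = 1/0.574 ≈ 1.742.
Need ΔY = +$564 billion, so ΔG = ΔY/k = (+$564 billion) × 0.574 ≈ +$323.7 billion.
The government should increase government spending by $323.7 billion.

+$323.7 billion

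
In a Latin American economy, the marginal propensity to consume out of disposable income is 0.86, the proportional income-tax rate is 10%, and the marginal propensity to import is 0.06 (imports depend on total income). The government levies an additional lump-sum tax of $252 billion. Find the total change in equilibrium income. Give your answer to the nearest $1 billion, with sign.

−$758 billion

A lump-sum tax change of +$252 billion shifts disposable income by −$252 billion; first-round consumption changes by −c × ΔT = −0.86 × (+$252 billion) = −$216.72 billion.
Expenditure multiplier = 1/(1 − c(1−t) + m) = 1/(1 − 0.86×0.9 + 0.06) = 1/0.286 ≈ 3.497.
The tax multiplier is −c × k ≈ −3.007, so ΔY = k × (−c·ΔT) = (−$216.72 billion) / 0.286 ≈ −$758 billion.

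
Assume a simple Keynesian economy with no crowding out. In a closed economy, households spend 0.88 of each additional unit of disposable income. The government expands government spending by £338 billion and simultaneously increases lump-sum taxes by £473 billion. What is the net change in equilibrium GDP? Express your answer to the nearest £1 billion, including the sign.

−£652 billion

Expenditure multiplier = 1/(1 − MPC) = 1/(1 − 0.88) = 1/0.12 ≈ 8.333.
ΔG contributes k·ΔG = (+£338 billion) / 0.12 ≈ +£2,816.7 billion.
ΔT of +£473 billion changes first-round spending by −c·ΔT = −£416.24 billion, contributing k·(−c·ΔT) = (−£416.24 billion) / 0.12 ≈ −£3,468.7 billion.
Net ΔY = k(ΔG − c·ΔT) = (−£78.24 billion) / 0.12 = −£652 billion.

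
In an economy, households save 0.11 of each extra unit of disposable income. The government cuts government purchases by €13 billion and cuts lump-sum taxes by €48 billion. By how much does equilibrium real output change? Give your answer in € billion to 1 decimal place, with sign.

MPC = 1 − MPS = 1 − 0.11 = 0.89.
Expenditure multiplier = 1/(1 − MPC) = 1/(1 − 0.89) = 1/0.11 ≈ 9.091.
ΔG contributes k·ΔG = (−€13 billion) / 0.11 ≈ −€118.2 billion.
ΔT of −€48 billion changes first-round spending by −c·ΔT = +€42.72 billion, contributing k·(−c·ΔT) = (+€42.72 billion) / 0.11 ≈ +€388.4 billion.
Net ΔY = k(ΔG − c·ΔT) = (+€29.72 billion) / 0.11 ≈ +€270.2 billion.

+€270.2 billion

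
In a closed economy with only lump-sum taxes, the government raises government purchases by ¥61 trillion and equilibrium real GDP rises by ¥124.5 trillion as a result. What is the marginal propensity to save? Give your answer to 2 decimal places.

0.49

Implied spending multiplier k = ΔY/ΔG = 124.5/61 ≈ 2.041.
Since k = 1/(1 − MPC), MPC = 1 − 1/k = 1 − ΔG/ΔY = 1 − 61/124.5 ≈ 0.51.
MPS = 1 − MPC = 0.49.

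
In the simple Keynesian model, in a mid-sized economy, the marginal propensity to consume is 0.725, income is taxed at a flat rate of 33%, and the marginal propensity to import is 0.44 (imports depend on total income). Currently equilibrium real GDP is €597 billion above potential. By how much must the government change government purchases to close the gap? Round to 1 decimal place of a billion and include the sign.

−€569.7 billion

Spending multiplier = 1/(1 − c(1−t) + m) = 1/(1 − 0.725×0.67 + 0.44) = 1/0.95425 ≈ 1.048.
Need ΔY = −€597 billion, so ΔG = ΔY/k = (−€597 billion) × 0.95425 ≈ −€569.7 billion.
The government should cut government purchases by €569.7 billion.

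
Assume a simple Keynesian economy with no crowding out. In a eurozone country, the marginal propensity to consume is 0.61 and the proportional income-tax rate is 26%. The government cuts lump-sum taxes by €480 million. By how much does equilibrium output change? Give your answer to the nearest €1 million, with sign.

+€534 million

A lump-sum tax change of −€480 million shifts disposable income by +€480 million; first-round consumption changes by −c × ΔT = −0.61 × (−€480 million) = +€292.8 million.
Expenditure multiplier = 1/(1 − c(1−t)) = 1/(1 − 0.61×0.74) = 1/0.5486 ≈ 1.823.
The tax multiplier is −c × k ≈ −1.112, so ΔY = k × (−c·ΔT) = (+€292.8 million) / 0.5486 ≈ +€534 million.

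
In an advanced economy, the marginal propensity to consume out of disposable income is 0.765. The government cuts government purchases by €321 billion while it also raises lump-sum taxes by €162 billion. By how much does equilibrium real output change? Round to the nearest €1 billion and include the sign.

−€1,893 billion

Expenditure multiplier = 1/(1 − MPC) = 1/(1 − 0.765) = 1/0.235 ≈ 4.255.
ΔG contributes k·ΔG = (−€321 billion) / 0.235 ≈ −€1,366 billion.
ΔT of +€162 billion changes first-round spending by −c·ΔT = −€123.93 billion, contributing k·(−c·ΔT) = (−€123.93 billion) / 0.235 ≈ −€527.4 billion.
Net ΔY = k(ΔG − c·ΔT) = (−€444.93 billion) / 0.235 ≈ −€1,893 billion.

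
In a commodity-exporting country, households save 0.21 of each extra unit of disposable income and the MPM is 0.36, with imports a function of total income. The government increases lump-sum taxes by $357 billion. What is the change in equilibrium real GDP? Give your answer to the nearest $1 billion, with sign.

−$495 billion

MPC = 1 − MPS = 1 − 0.21 = 0.79.
A lump-sum tax change of +$357 billion shifts disposable income by −$357 billion; first-round consumption changes by −c × ΔT = −0.79 × (+$357 billion) = −$282.03 billion.
Expenditure multiplier = 1/(1 − c + m) = 1/(1 − 0.79 + 0.36) = 1/0.57 ≈ 1.754.
The tax multiplier is −c × k ≈ −1.386, so ΔY = k × (−c·ΔT) = (−$282.03 billion) / 0.57 ≈ −$495 billion.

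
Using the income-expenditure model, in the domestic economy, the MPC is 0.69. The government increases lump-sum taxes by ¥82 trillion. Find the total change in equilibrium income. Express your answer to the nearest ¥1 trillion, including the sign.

A lump-sum tax change of +¥82 trillion shifts disposable income by −¥82 trillion; first-round consumption changes by −c × ΔT = −0.69 × (+¥82 trillion) = −¥56.58 trillion.
Expenditure multiplier = 1/(1 − MPC) = 1/(1 − 0.69) = 1/0.31 ≈ 3.226.
The tax multiplier is −c × k ≈ −2.226, so ΔY = k × (−c·ΔT) = (−¥56.58 trillion) / 0.31 ≈ −¥183 trillion.

−¥183 trillion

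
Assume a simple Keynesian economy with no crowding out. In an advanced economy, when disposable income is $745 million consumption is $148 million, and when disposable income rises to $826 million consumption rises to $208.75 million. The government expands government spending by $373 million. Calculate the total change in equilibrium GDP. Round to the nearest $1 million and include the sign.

MPC = ΔC/ΔYd = (208.75 − 148)/(826 − 745) = 60.75/81 = 0.75.
Spending multiplier = 1/(1 − MPC) = 1/(1 − 0.75) = 1/0.25 = 4.
ΔY = k × ΔG = (+$373 million) / 0.25 = +$1,492 million.

+$1,492 million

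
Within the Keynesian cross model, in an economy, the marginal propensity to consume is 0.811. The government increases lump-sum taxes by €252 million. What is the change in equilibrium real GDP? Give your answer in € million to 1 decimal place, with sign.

A lump-sum tax change of +€252 million shifts disposable income by −€252 million; first-round consumption changes by −c × ΔT = −0.811 × (+€252 million) = −€204.372 million.
Expenditure multiplier = 1/(1 − MPC) = 1/(1 − 0.811) = 1/0.189 ≈ 5.291.
The tax multiplier is −c × k ≈ −4.291, so ΔY = k × (−c·ΔT) = (−€204.372 million) / 0.189 ≈ −€1,081.3 million.

−€1,081.3 million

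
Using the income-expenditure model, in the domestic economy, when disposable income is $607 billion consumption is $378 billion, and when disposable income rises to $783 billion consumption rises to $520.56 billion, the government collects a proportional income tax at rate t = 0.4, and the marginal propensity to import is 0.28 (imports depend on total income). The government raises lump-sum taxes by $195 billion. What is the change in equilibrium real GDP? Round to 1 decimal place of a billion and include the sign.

MPC = ΔC/ΔYd = (520.56 − 378)/(783 − 607) = 142.56/176 = 0.81.
A lump-sum tax change of +$195 billion shifts disposable income by −$195 billion; first-round consumption changes by −c × ΔT = −0.81 × (+$195 billion) = −$157.95 billion.
Expenditure multiplier = 1/(1 − c(1−t) + m) = 1/(1 − 0.81×0.6 + 0.28) = 1/0.794 ≈ 1.259.
The tax multiplier is −c × k ≈ −1.02, so ΔY = k × (−c·ΔT) = (−$157.95 billion) / 0.794 ≈ −$198.9 billion.

−$198.9 billion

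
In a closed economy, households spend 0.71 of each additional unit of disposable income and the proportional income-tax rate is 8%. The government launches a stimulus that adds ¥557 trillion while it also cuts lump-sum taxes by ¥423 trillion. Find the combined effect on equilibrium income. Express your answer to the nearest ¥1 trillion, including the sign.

Expenditure multiplier = 1/(1 − c(1−t)) = 1/(1 − 0.71×0.92) = 1/0.3468 ≈ 2.884.
ΔG contributes k·ΔG = (+¥557 trillion) / 0.3468 ≈ +¥1,606.1 trillion.
ΔT of −¥423 trillion changes first-round spending by −c·ΔT = +¥300.33 trillion, contributing k·(−c·ΔT) = (+¥300.33 trillion) / 0.3468 ≈ +¥866 trillion.
Net ΔY = k(ΔG − c·ΔT) = (+¥857.33 trillion) / 0.3468 ≈ +¥2,472 trillion.

+¥2,472 trillion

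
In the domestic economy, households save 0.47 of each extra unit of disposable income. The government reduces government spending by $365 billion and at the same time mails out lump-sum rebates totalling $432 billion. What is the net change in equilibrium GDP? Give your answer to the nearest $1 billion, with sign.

MPC = 1 − MPS = 1 − 0.47 = 0.53.
Expenditure multiplier = 1/(1 − MPC) = 1/(1 − 0.53) = 1/0.47 ≈ 2.128.
ΔG contributes k·ΔG = (−$365 billion) / 0.47 ≈ −$776.6 billion.
ΔT of −$432 billion changes first-round spending by −c·ΔT = +$228.96 billion, contributing k·(−c·ΔT) = (+$228.96 billion) / 0.47 ≈ +$487.1 billion.
Net ΔY = k(ΔG − c·ΔT) = (−$136.04 billion) / 0.47 ≈ −$289 billion.

−$289 billion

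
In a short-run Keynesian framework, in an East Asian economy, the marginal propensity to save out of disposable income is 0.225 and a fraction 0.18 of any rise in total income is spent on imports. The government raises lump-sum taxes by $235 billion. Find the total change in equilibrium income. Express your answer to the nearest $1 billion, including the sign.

MPC = 1 − MPS = 1 − 0.225 = 0.775.
A lump-sum tax change of +$235 billion shifts disposable income by −$235 billion; first-round consumption changes by −c × ΔT = −0.775 × (+$235 billion) = −$182.125 billion.
Expenditure multiplier = 1/(1 − c + m) = 1/(1 − 0.775 + 0.18) = 1/0.405 ≈ 2.469.
The tax multiplier is −c × k ≈ −1.914, so ΔY = k × (−c·ΔT) = (−$182.125 billion) / 0.405 ≈ −$450 billion.

−$450 billion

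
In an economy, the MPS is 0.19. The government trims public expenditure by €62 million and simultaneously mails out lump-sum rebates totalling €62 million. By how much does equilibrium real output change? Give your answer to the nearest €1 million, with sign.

−€62 million

MPC = 1 − MPS = 1 − 0.19 = 0.81.
Expenditure multiplier = 1/(1 − MPC) = 1/(1 − 0.81) = 1/0.19 ≈ 5.263.
ΔG contributes k·ΔG = (−€62 million) / 0.19 ≈ −€326.3 million.
ΔT of −€62 million changes first-round spending by −c·ΔT = +€50.22 million, contributing k·(−c·ΔT) = (+€50.22 million) / 0.19 ≈ +€264.3 million.
With ΔG = ΔT and no other leakages, the balanced-budget multiplier is 1, so ΔY = ΔG = −€62 million.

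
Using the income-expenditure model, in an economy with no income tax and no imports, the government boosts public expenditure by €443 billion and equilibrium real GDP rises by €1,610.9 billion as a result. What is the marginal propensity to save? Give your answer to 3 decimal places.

Implied spending multiplier k = ΔY/ΔG = 1,610.9/443 ≈ 3.6363.
Since k = 1/(1 − MPC), MPC = 1 − 1/k = 1 − ΔG/ΔY = 1 − 443/1,610.9 ≈ 0.725.
MPS = 1 − MPC = 0.275.

0.275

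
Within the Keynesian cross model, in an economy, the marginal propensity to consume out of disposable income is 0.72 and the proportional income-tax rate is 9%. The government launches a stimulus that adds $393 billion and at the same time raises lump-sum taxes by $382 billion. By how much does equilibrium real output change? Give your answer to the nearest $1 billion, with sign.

Expenditure multiplier = 1/(1 − c(1−t)) = 1/(1 − 0.72×0.91) = 1/0.3448 ≈ 2.9.
ΔG contributes k·ΔG = (+$393 billion) / 0.3448 ≈ +$1,139.8 billion.
ΔT of +$382 billion changes first-round spending by −c·ΔT = −$275.04 billion, contributing k·(−c·ΔT) = (−$275.04 billion) / 0.3448 ≈ −$797.7 billion.
Net ΔY = k(ΔG − c·ΔT) = (+$117.96 billion) / 0.3448 ≈ +$342 billion.

+$342 billion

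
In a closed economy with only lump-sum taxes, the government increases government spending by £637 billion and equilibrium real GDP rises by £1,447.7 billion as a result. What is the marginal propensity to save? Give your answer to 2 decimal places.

Implied spending multiplier k = ΔY/ΔG = 1,447.7/637 ≈ 2.2727.
Since k = 1/(1 − MPC), MPC = 1 − 1/k = 1 − ΔG/ΔY = 1 − 637/1,447.7 ≈ 0.56.
MPS = 1 − MPC = 0.44.

0.44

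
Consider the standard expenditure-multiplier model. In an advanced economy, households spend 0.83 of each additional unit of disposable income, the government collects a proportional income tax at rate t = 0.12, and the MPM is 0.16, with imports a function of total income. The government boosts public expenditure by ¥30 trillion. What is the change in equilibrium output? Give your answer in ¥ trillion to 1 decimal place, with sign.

Government-spending multiplier = 1/(1 − c(1−t) + m) = 1/(1 − 0.83×0.88 + 0.16) = 1/0.4296 ≈ 2.328.
ΔY = k × ΔG = (+¥30 trillion) / 0.4296 ≈ +¥69.8 trillion.

+¥69.8 trillion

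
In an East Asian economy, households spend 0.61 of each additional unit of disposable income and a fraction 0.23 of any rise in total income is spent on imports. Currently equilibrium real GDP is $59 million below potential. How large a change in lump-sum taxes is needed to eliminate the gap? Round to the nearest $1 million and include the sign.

Spending multiplier = 1/(1 − c + m) = 1/(1 − 0.61 + 0.23) = 1/0.62 ≈ 1.613.
Tax multiplier = −c·k = −0.61/0.62 ≈ −0.984. Need ΔY = +$59 million, so ΔT = ΔY/(−c·k) = −(+$59 million) × 0.62 / 0.61 ≈ −$60 million.
The government should cut lump-sum taxes by $60 million.

−$60 million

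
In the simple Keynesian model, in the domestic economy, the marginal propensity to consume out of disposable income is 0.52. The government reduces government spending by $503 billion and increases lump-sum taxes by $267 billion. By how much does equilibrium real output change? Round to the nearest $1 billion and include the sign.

−$1,337 billion

Expenditure multiplier = 1/(1 − MPC) = 1/(1 − 0.52) = 1/0.48 ≈ 2.083.
ΔG contributes k·ΔG = (−$503 billion) / 0.48 ≈ −$1,047.9 billion.
ΔT of +$267 billion changes first-round spending by −c·ΔT = −$138.84 billion, contributing k·(−c·ΔT) = (−$138.84 billion) / 0.48 ≈ −$289.3 billion.
Net ΔY = k(ΔG − c·ΔT) = (−$641.84 billion) / 0.48 ≈ −$1,337 billion.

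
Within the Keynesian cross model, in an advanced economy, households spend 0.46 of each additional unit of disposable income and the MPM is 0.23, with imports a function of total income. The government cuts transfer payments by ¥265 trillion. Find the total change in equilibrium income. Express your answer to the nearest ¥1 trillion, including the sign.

The transfer change shifts disposable income by −¥265 trillion, so first-round consumption changes by c·ΔTR = 0.46 × (−¥265 trillion) = −¥121.9 trillion.
Expenditure multiplier = 1/(1 − c + m) = 1/(1 − 0.46 + 0.23) = 1/0.77 ≈ 1.299.
The transfer multiplier is c × k ≈ 0.597, so ΔY = k × (c·ΔTR) = (−¥121.9 trillion) / 0.77 ≈ −¥158 trillion.

−¥158 trillion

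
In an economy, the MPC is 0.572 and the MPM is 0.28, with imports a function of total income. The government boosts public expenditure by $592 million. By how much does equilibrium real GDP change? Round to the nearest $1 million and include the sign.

Expenditure multiplier = 1/(1 − c + m) = 1/(1 − 0.572 + 0.28) = 1/0.708 ≈ 1.412.
ΔY = k × ΔG = (+$592 million) / 0.708 ≈ +$836 million.

+$836 million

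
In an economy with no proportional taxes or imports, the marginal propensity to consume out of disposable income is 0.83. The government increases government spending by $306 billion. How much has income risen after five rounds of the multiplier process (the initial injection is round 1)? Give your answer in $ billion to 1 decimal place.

$1,091.0 billion

Round 1 adds ΔG = $306 billion; each later round is MPC = 0.83 times the previous.
After 5 rounds: 306 + 253.98 + 210.8034 + 174.966822 + 145.22246226 = ΔG·(1 − c^5)/(1 − c) = 306 × (1 − 0.3939040643)/0.17 ≈ $1,091 billion.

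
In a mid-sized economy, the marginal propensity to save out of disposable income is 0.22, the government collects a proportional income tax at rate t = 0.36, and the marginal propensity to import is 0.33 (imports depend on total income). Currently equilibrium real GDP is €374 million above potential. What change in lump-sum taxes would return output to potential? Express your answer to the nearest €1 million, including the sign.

MPC = 1 − MPS = 1 − 0.22 = 0.78.
Spending multiplier = 1/(1 − c(1−t) + m) = 1/(1 − 0.78×0.64 + 0.33) = 1/0.8308 ≈ 1.204.
Tax multiplier = −c·k = −0.78/0.8308 ≈ −0.939. Need ΔY = −€374 million, so ΔT = ΔY/(−c·k) = −(−€374 million) × 0.8308 / 0.78 ≈ +€398 million.
The government should raise lump-sum taxes by €398 million.

+€398 million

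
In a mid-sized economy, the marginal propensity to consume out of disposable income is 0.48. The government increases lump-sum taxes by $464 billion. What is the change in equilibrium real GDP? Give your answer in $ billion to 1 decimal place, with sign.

A lump-sum tax change of +$464 billion shifts disposable income by −$464 billion; first-round consumption changes by −c × ΔT = −0.48 × (+$464 billion) = −$222.72 billion.
Expenditure multiplier = 1/(1 − MPC) = 1/(1 − 0.48) = 1/0.52 ≈ 1.923.
The tax multiplier is −c × k ≈ −0.923, so ΔY = k × (−c·ΔT) = (−$222.72 billion) / 0.52 ≈ −$428.3 billion.

−$428.3 billion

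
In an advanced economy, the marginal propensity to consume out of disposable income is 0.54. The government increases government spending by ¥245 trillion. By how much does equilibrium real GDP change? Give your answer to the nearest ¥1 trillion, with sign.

Spending multiplier = 1/(1 − MPC) = 1/(1 − 0.54) = 1/0.46 ≈ 2.174.
ΔY = k × ΔG = (+¥245 trillion) / 0.46 ≈ +¥533 trillion.

+¥533 trillion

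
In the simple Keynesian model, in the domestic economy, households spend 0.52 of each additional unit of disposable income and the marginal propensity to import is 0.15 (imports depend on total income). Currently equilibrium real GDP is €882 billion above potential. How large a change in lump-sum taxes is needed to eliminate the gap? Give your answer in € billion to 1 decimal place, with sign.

+€1,068.6 billion

Spending multiplier = 1/(1 − c + m) = 1/(1 − 0.52 + 0.15) = 1/0.63 ≈ 1.587.
Tax multiplier = −c·k = −0.52/0.63 ≈ −0.825. Need ΔY = −€882 billion, so ΔT = ΔY/(−c·k) = −(−€882 billion) × 0.63 / 0.52 ≈ +€1,068.6 billion.
The government should raise lump-sum taxes by €1,068.6 billion.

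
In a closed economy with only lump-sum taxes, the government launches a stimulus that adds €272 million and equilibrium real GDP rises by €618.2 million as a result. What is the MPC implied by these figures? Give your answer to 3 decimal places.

0.560

Implied spending multiplier k = ΔY/ΔG = 618.2/272 ≈ 2.2728.
Since k = 1/(1 − MPC), MPC = 1 − 1/k = 1 − ΔG/ΔY = 1 − 272/618.2 ≈ 0.560.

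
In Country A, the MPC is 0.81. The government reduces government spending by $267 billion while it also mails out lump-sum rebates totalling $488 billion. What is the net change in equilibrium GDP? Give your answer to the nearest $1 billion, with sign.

Expenditure multiplier = 1/(1 − MPC) = 1/(1 − 0.81) = 1/0.19 ≈ 5.263.
ΔG contributes k·ΔG = (−$267 billion) / 0.19 ≈ −$1,405.3 billion.
ΔT of −$488 billion changes first-round spending by −c·ΔT = +$395.28 billion, contributing k·(−c·ΔT) = (+$395.28 billion) / 0.19 ≈ +$2,080.4 billion.
Net ΔY = k(ΔG − c·ΔT) = (+$128.28 billion) / 0.19 ≈ +$675 billion.

+$675 billion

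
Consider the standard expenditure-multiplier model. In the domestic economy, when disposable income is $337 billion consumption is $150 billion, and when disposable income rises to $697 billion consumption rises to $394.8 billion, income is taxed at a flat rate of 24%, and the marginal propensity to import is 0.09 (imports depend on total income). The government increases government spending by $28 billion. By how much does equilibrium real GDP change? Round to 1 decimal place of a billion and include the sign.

MPC = ΔC/ΔYd = (394.8 − 150)/(697 − 337) = 244.8/360 = 0.68.
Spending multiplier = 1/(1 − c(1−t) + m) = 1/(1 − 0.68×0.76 + 0.09) = 1/0.5732 ≈ 1.745.
ΔY = k × ΔG = (+$28 billion) / 0.5732 ≈ +$48.8 billion.

+$48.8 billion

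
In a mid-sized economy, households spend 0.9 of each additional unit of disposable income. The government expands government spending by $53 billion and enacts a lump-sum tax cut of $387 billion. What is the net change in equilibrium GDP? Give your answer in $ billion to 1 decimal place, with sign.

+$4,013.0 billion

Expenditure multiplier = 1/(1 − MPC) = 1/(1 − 0.9) = 1/0.1 = 10.
ΔG contributes k·ΔG = (+$53 billion) / 0.1 = +$530 billion.
ΔT of −$387 billion changes first-round spending by −c·ΔT = +$348.3 billion, contributing k·(−c·ΔT) = (+$348.3 billion) / 0.1 = +$3,483 billion.
Net ΔY = k(ΔG − c·ΔT) = (+$401.3 billion) / 0.1 = +$4,013 billion.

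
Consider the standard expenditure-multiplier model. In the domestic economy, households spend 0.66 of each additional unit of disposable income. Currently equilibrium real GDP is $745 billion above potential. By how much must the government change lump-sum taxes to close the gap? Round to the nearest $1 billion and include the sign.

Spending multiplier = 1/(1 − MPC) = 1/(1 − 0.66) = 1/0.34 ≈ 2.941.
Tax multiplier = −c·k = −0.66/0.34 ≈ −1.941. Need ΔY = −$745 billion, so ΔT = ΔY/(−c·k) = −(−$745 billion) × 0.34 / 0.66 ≈ +$384 billion.
The government should raise lump-sum taxes by $384 billion.

+$384 billion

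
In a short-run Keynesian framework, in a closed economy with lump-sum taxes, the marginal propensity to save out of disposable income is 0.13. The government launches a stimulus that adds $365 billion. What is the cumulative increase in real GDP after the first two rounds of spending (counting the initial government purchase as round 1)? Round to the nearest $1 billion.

MPC = 1 − MPS = 1 − 0.13 = 0.87.
Round 1 adds ΔG = $365 billion; each later round is MPC = 0.87 times the previous.
After 2 rounds: 365 + 317.55 = ΔG·(1 − c^2)/(1 − c) = 365 × (1 − 0.7569)/0.13 ≈ $683 billion.

$683 billion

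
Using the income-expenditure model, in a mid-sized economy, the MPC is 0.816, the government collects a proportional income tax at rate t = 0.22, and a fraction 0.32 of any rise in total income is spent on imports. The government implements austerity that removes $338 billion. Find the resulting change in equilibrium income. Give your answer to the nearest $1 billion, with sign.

Spending multiplier = 1/(1 − c(1−t) + m) = 1/(1 − 0.816×0.78 + 0.32) = 1/0.68352 ≈ 1.463.
ΔY = k × ΔG = (−$338 billion) / 0.68352 ≈ −$494 billion.

−$494 billion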